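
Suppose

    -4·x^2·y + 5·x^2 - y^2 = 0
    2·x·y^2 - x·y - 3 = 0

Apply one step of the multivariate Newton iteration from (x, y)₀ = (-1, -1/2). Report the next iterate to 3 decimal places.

At (-1, -1/2): F = (6.750, -4.000).
Jacobian J = [[-8·x·y + 10·x, -4·x^2 - 2·y], [2·y^2 - y, 4·x·y - x]].
At the point, J = [[-14.000, -3.000], [1.000, 3.000]] (det J = -39.000).
Solving J·Δ = −F gives Δ = (0.212, 1.263).
Then the next iterate is (x, y)₁ = (-0.788, 0.763).

(-0.788, 0.763)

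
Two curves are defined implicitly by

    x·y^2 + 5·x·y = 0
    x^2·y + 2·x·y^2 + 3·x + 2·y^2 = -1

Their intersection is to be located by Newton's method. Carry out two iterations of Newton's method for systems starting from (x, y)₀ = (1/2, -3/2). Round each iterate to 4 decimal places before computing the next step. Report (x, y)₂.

(0.1302, 0.0487)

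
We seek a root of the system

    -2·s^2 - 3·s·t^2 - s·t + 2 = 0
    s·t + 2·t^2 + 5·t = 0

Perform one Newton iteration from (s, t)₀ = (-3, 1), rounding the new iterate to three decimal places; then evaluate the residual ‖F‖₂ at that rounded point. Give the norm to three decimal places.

At (-3, 1): F = (-4.000, 4.000).
Jacobian J = [[-4·s - 3·t^2 - t, -6·s·t - s], [t, s + 4·t + 5]].
At the point, J = [[8.000, 21.000], [1.000, 6.000]] (det J = 27.000).
Solving J·Δ = −F gives Δ = (4.000, -1.333).
Then the next iterate is (s, t)₁ = (1.000, -0.333).
Re-evaluating at (1.000, -0.333): F = (0.00033, -1.77622), so ‖F‖₂ = 1.776.

1.776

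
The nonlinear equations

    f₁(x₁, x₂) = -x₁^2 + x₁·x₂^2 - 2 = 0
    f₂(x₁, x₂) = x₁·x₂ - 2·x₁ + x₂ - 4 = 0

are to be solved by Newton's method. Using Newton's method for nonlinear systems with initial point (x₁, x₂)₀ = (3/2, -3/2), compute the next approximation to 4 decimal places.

At (3/2, -3/2): F = (-0.8750, -10.7500).
Jacobian J = [[-2·x₁ + x₂^2, 2·x₁·x₂], [x₂ - 2, x₁ + 1]].
At the point, J = [[-0.7500, -4.5000], [-3.5000, 2.5000]] (det J = -17.6250).
Solving J·Δ = −F gives Δ = (-2.8688, 0.2837).
Then the next iterate is (x₁, x₂)₁ = (-1.3688, -1.2163).

(-1.3688, -1.2163)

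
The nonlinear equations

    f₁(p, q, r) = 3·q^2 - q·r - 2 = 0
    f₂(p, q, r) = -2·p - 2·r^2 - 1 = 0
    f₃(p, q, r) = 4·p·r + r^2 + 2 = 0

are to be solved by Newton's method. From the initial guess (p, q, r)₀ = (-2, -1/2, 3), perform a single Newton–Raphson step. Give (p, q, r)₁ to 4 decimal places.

(-1.1486, -0.5743, 1.6081)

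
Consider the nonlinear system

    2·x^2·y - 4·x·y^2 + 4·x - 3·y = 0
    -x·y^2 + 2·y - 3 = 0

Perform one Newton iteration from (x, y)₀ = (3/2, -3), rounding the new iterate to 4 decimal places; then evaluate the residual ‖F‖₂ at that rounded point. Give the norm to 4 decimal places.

12.1592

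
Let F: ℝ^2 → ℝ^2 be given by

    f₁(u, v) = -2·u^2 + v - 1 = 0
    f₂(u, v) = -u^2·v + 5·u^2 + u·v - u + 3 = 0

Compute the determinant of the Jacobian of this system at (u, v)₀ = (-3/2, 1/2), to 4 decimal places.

J = [[-4·u, 1], [-2·u·v + 10·u + v - 1, -u^2 + u]].
At the point, J = [[6.0000, 1.0000], [-14.0000, -3.7500]].
det J = -8.5000.

-8.5000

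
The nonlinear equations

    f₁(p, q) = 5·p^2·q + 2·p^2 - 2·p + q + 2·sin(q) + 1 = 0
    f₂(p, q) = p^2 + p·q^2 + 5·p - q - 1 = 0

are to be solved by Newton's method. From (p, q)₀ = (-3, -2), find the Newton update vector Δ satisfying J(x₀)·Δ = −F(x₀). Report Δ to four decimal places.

(-0.0293, 1.5534)

At (-3, -2): F = (-68.818595, -17.0000).
Jacobian J = [[10·p·q + 4·p - 2, 5·p^2 + 2·cos(q) + 1], [2·p + q^2 + 5, 2·p·q - 1]].
At the point, J = [[46.0000, 45.167706], [3.0000, 11.0000]] (det J = 370.496881).
Solving J·Δ = −F gives Δ = (-0.0293, 1.5534).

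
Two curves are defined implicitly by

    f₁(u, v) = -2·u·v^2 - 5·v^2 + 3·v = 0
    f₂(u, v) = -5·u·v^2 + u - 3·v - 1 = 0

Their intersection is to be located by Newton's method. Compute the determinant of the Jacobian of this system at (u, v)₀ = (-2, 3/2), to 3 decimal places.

J = [[-2·v^2, -4·u·v - 10·v + 3], [-5·v^2 + 1, -10·u·v - 3]].
At the point, J = [[-4.500, 0.000], [-10.250, 27.000]].
det J = -121.500.

-121.500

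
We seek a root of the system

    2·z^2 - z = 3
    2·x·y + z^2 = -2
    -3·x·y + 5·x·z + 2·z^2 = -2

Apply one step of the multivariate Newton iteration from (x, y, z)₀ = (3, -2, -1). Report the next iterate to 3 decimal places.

At (3, -2, -1): F = (0.000, -9.000, 7.000).
Jacobian J = [[0, 0, 4·z - 1], [2·y, 2·x, 2·z], [-3·y + 5·z, -3·x, 5·x + 4·z]].
At the point, J = [[0.000, 0.000, -5.000], [-4.000, 6.000, -2.000], [1.000, -9.000, 11.000]] (det J = -150.000).
Solving J·Δ = −F gives Δ = (-1.300, 0.633, 0.000).
Then the next iterate is (x, y, z)₁ = (1.700, -1.367, -1.000).

(1.700, -1.367, -1.000)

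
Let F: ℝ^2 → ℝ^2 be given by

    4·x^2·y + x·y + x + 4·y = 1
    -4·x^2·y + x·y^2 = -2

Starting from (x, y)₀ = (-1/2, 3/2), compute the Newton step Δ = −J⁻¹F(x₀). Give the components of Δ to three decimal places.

(-0.363, -1.449)

At (-1/2, 3/2): F = (5.250, -0.625).
Jacobian J = [[8·x·y + y + 1, 4·x^2 + x + 4], [-8·x·y + y^2, -4·x^2 + 2·x·y]].
At the point, J = [[-3.500, 4.500], [8.250, -2.500]] (det J = -28.375).
Solving J·Δ = −F gives Δ = (-0.363, -1.449).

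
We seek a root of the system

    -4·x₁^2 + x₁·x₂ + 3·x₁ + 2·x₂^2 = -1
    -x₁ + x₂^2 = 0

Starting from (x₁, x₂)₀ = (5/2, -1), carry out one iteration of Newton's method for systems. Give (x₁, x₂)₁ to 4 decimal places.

(1.5797, -1.2899)

At (5/2, -1): F = (-17.0000, -1.5000).
Jacobian J = [[-8·x₁ + x₂ + 3, x₁ + 4·x₂], [-1, 2·x₂]].
At the point, J = [[-18.0000, -1.5000], [-1.0000, -2.0000]] (det J = 34.5000).
Solving J·Δ = −F gives Δ = (-0.9203, -0.2899).
Then the next iterate is (x₁, x₂)₁ = (1.5797, -1.2899).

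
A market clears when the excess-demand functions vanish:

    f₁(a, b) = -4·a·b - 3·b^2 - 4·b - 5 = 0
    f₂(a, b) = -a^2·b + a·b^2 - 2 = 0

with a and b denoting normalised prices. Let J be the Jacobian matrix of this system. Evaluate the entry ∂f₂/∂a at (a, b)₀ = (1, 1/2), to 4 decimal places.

∂f₂/∂a = -2·a·b + b^2.
At (1, 1/2) this is -0.7500.

-0.7500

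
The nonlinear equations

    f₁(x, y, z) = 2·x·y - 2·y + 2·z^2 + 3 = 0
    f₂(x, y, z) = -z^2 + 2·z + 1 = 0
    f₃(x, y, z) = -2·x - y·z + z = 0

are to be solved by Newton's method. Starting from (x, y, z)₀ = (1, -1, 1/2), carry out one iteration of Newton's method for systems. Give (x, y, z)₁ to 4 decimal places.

(1.0000, -10.0000, -1.2500)

At (1, -1, 1/2): F = (3.5000, 1.7500, -1.0000).
Jacobian J = [[2·y, 2·x - 2, 4·z], [0, 0, -2·z + 2], [-2, -z, -y + 1]].
At the point, J = [[-2.0000, 0.0000, 2.0000], [0.0000, 0.0000, 1.0000], [-2.0000, -0.5000, 2.0000]] (det J = -1.0000).
Solving J·Δ = −F gives Δ = (0.0000, -9.0000, -1.7500).
Then the next iterate is (x, y, z)₁ = (1.0000, -10.0000, -1.2500).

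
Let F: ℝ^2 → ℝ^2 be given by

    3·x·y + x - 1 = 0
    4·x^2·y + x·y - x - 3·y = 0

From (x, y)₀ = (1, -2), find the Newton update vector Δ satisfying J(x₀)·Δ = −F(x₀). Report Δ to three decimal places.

At (1, -2): F = (-6.000, -5.000).
Jacobian J = [[3·y + 1, 3·x], [8·x·y + y - 1, 4·x^2 + x - 3]].
At the point, J = [[-5.000, 3.000], [-19.000, 2.000]] (det J = 47.000).
Solving J·Δ = −F gives Δ = (-0.064, 1.894).

(-0.064, 1.894)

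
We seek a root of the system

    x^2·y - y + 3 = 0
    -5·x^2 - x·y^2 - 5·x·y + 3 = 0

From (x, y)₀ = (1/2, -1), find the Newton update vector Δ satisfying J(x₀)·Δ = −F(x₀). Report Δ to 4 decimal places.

At (1/2, -1): F = (3.7500, 3.7500).
Jacobian J = [[2·x·y, x^2 - 1], [-10·x - y^2 - 5·y, -2·x·y - 5·x]].
At the point, J = [[-1.0000, -0.7500], [-1.0000, -1.5000]] (det J = 0.7500).
Solving J·Δ = −F gives Δ = (3.7500, 0.0000).

(3.7500, 0.0000)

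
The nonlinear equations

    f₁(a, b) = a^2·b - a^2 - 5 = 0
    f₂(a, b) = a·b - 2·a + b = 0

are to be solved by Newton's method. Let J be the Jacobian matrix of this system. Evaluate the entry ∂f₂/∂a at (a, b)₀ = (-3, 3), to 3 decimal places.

1.000

∂f₂/∂a = b - 2.
At (-3, 3) this is 1.000.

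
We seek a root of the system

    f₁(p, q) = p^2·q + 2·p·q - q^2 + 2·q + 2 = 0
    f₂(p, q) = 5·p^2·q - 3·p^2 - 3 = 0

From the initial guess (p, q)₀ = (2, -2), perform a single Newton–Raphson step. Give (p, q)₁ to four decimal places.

(1.3238, -1.0082)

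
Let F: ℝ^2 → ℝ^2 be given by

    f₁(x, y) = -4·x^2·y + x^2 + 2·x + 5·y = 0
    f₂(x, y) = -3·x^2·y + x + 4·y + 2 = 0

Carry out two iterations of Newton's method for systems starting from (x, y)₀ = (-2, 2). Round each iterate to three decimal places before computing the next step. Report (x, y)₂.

At (-2, 2): F = (-22.000, -16.000).
Jacobian J = [[-8·x·y + 2·x + 2, -4·x^2 + 5], [-6·x·y + 1, -3·x^2 + 4]].
At the point, J = [[30.000, -11.000], [25.000, -8.000]] (det J = 35.000).
Solving J·Δ = −F gives Δ = (0.000, -2.000).
Then the next iterate is (x, y)₁ = (-2.000, 0.000).
Round to (-2.000, 0.000) and repeat: F = (0.000, 0.000), J = [[-2.000, -11.000], [1.000, -8.000]].
Δ = (0.000, 0.000), so (x, y)₂ = (-2.000, 0.000).

(-2.000, 0.000)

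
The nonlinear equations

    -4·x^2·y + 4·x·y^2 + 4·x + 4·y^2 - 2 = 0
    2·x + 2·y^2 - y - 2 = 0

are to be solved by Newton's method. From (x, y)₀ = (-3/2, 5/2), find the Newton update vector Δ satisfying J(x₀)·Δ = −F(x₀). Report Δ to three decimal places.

At (-3/2, 5/2): F = (-43.000, 5.000).
Jacobian J = [[-8·x·y + 4·y^2 + 4, -4·x^2 + 8·x·y + 8·y], [2, 4·y - 1]].
At the point, J = [[59.000, -19.000], [2.000, 9.000]] (det J = 569.000).
Solving J·Δ = −F gives Δ = (0.513, -0.670).

(0.513, -0.670)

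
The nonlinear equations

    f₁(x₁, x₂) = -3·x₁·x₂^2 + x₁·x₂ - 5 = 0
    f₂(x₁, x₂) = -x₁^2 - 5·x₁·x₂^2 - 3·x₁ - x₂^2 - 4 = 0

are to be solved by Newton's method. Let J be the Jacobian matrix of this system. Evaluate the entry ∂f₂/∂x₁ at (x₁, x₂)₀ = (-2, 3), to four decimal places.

-44.0000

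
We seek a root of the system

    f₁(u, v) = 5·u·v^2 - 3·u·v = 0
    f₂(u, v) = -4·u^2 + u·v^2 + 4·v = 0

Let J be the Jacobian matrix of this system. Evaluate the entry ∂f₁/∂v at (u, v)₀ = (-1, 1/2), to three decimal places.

∂f₁/∂v = 10·u·v - 3·u.
At (-1, 1/2) this is -2.000.

-2.000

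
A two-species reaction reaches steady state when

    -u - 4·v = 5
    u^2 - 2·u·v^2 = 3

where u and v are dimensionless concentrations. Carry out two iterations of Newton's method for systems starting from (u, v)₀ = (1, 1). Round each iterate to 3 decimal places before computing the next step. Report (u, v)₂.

At (1, 1): F = (-10.000, -4.000).
Jacobian J = [[-1, -4], [2·u - 2·v^2, -4·u·v]].
At the point, J = [[-1.000, -4.000], [0.000, -4.000]] (det J = 4.000).
Solving J·Δ = −F gives Δ = (-6.000, -1.000).
Then the next iterate is (u, v)₁ = (-5.000, 0.000).
Round to (-5.000, 0.000) and repeat: F = (0.000, 22.000), J = [[-1.000, -4.000], [-10.000, 0.000]].
Δ = (2.200, -0.550), so (u, v)₂ = (-2.800, -0.550).

(-2.800, -0.550)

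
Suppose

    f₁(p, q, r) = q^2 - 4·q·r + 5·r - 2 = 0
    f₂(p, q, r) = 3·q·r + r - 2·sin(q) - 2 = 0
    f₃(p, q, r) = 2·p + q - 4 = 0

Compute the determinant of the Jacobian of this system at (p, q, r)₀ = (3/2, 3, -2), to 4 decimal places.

223.7198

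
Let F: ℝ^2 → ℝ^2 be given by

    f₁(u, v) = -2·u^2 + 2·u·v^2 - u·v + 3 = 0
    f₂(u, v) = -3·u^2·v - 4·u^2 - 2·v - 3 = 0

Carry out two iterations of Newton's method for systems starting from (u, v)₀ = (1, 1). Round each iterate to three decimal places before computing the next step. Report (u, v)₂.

(4.454, -6.798)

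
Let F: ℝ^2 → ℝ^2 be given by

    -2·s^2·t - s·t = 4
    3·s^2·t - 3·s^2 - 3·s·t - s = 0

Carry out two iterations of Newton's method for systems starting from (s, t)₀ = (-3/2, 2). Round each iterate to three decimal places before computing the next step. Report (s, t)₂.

At (-3/2, 2): F = (-10.000, 17.250).
Jacobian J = [[-4·s·t - t, -2·s^2 - s], [6·s·t - 6·s - 3·t - 1, 3·s^2 - 3·s]].
At the point, J = [[10.000, -3.000], [-16.000, 11.250]] (det J = 64.500).
Solving J·Δ = −F gives Δ = (0.942, -0.194).
Then the next iterate is (s, t)₁ = (-0.558, 1.806).
Round to (-0.558, 1.806) and repeat: F = (-4.11690, 4.33412), J = [[2.22499, -0.06473], [-9.11649, 2.60809]].
Δ = (2.006, 5.350), so (s, t)₂ = (1.448, 7.156).

(1.448, 7.156)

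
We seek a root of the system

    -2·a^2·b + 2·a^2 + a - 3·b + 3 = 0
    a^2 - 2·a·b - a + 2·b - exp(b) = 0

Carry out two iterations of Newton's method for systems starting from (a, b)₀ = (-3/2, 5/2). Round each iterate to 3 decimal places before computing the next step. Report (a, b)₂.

At (-3/2, 5/2): F = (-12.750, 4.06751).
Jacobian J = [[-4·a·b + 4·a + 1, -2·a^2 - 3], [2·a - 2·b - 1, -2·a - exp(b) + 2]].
At the point, J = [[10.000, -7.500], [-9.000, -7.18249]] (det J = -139.32494).
Solving J·Δ = −F gives Δ = (0.876, -0.532).
Then the next iterate is (a, b)₁ = (-0.624, 1.968).
Round to (-0.624, 1.968) and repeat: F = (-4.28183, 0.24909), J = [[3.41613, -3.77875], [-6.184, -3.90835]].
Δ = (0.481, -0.698), so (a, b)₂ = (-0.143, 1.270).

(-0.143, 1.270)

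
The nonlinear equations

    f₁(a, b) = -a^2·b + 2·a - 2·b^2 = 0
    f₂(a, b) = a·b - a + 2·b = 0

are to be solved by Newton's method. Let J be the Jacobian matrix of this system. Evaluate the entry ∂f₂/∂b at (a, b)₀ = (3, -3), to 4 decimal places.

5.0000

∂f₂/∂b = a + 2.
At (3, -3) this is 5.0000.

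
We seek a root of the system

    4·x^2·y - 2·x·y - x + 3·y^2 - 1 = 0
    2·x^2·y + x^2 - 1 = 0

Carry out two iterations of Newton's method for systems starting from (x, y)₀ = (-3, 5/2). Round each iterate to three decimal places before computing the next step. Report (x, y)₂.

(-1.506, 0.663)

At (-3, 5/2): F = (125.750, 53.000).
Jacobian J = [[8·x·y - 2·y - 1, 4·x^2 - 2·x + 6·y], [4·x·y + 2·x, 2·x^2]].
At the point, J = [[-66.000, 57.000], [-36.000, 18.000]] (det J = 864.000).
Solving J·Δ = −F gives Δ = (0.877, -1.191).
Then the next iterate is (x, y)₁ = (-2.123, 1.309).
Round to (-2.123, 1.309) and repeat: F = (35.42078, 15.30679), J = [[-25.85006, 30.12852], [-15.36203, 9.01426]].
Δ = (0.617, -0.646), so (x, y)₂ = (-1.506, 0.663).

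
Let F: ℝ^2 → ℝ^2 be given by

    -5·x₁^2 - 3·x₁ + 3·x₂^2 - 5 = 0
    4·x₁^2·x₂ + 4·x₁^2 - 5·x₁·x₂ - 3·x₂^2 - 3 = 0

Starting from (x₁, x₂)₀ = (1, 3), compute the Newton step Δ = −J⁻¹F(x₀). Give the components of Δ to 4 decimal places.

(4.3390, 2.3559)

At (1, 3): F = (14.0000, -29.0000).
Jacobian J = [[-10·x₁ - 3, 6·x₂], [8·x₁·x₂ + 8·x₁ - 5·x₂, 4·x₁^2 - 5·x₁ - 6·x₂]].
At the point, J = [[-13.0000, 18.0000], [17.0000, -19.0000]] (det J = -59.0000).
Solving J·Δ = −F gives Δ = (4.3390, 2.3559).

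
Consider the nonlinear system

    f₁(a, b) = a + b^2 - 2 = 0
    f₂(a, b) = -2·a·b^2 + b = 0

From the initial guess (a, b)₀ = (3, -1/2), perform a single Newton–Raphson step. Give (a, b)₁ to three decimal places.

At (3, -1/2): F = (1.250, -2.000).
Jacobian J = [[1, 2·b], [-2·b^2, -4·a·b + 1]].
At the point, J = [[1.000, -1.000], [-0.500, 7.000]] (det J = 6.500).
Solving J·Δ = −F gives Δ = (-1.038, 0.212).
Then the next iterate is (a, b)₁ = (1.962, -0.288).

(1.962, -0.288)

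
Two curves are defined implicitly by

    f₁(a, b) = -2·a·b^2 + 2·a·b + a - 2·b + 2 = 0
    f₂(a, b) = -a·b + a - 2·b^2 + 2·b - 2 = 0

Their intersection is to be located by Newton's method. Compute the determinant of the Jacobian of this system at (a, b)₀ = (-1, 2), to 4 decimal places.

J = [[-2·b^2 + 2·b + 1, -4·a·b + 2·a - 2], [-b + 1, -a - 4·b + 2]].
At the point, J = [[-3.0000, 4.0000], [-1.0000, -5.0000]].
det J = 19.0000.

19.0000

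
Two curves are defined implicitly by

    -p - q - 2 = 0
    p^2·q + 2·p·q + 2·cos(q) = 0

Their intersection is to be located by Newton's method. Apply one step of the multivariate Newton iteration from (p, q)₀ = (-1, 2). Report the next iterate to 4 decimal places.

(-2.9951, 0.9951)

At (-1, 2): F = (-3.0000, -2.832294).
Jacobian J = [[-1, -1], [2·p·q + 2·q, p^2 + 2·p - 2·sin(q)]].
At the point, J = [[-1.0000, -1.0000], [0.0000, -2.818595]] (det J = 2.818595).
Solving J·Δ = −F gives Δ = (-1.9951, -1.0049).
Then the next iterate is (p, q)₁ = (-2.9951, 0.9951).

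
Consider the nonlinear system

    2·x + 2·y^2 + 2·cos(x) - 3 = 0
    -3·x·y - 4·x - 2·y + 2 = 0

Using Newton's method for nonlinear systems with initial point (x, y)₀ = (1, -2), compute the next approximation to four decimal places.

At (1, -2): F = (8.080605, 8.0000).
Jacobian J = [[-2·sin(x) + 2, 4·y], [-3·y - 4, -3·x - 2]].
At the point, J = [[0.317058, -8.0000], [2.0000, -5.0000]] (det J = 14.414710).
Solving J·Δ = −F gives Δ = (-1.6370, 0.9452).
Then the next iterate is (x, y)₁ = (-0.6370, -1.0548).

(-0.6370, -1.0548)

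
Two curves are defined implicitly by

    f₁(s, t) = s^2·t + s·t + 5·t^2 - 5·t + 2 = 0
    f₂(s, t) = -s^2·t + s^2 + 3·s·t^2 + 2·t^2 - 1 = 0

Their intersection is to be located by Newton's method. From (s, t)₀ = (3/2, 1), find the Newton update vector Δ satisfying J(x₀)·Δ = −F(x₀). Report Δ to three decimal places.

(-0.817, -0.284)

At (3/2, 1): F = (5.750, 5.500).
Jacobian J = [[2·s·t + t, s^2 + s + 10·t - 5], [-2·s·t + 2·s + 3·t^2, -s^2 + 6·s·t + 4·t]].
At the point, J = [[4.000, 8.750], [3.000, 10.750]] (det J = 16.750).
Solving J·Δ = −F gives Δ = (-0.817, -0.284).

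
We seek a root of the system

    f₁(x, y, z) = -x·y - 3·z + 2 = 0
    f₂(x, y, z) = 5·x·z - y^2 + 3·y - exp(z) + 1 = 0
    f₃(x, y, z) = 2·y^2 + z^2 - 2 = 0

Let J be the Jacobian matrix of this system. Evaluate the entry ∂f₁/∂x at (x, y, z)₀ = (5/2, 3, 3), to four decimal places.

-3.0000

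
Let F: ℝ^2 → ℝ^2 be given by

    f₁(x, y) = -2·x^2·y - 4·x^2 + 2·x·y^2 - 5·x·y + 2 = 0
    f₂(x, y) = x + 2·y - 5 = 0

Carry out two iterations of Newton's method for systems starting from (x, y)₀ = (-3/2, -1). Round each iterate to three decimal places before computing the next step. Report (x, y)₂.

(-2.593, 3.797)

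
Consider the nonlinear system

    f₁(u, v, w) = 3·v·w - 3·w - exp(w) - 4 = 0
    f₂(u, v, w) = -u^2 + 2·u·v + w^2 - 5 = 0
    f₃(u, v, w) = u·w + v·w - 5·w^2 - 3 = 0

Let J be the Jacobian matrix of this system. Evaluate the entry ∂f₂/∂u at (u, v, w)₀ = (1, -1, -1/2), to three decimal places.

∂f₂/∂u = -2·u + 2·v.
At (1, -1, -1/2) this is -4.000.

-4.000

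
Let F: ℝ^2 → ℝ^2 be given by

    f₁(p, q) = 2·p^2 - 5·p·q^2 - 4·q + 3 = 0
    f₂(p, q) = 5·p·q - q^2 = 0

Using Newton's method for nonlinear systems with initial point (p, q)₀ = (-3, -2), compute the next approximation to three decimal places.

At (-3, -2): F = (89.000, 26.000).
Jacobian J = [[4·p - 5·q^2, -10·p·q - 4], [5·q, 5·p - 2·q]].
At the point, J = [[-32.000, -64.000], [-10.000, -11.000]] (det J = -288.000).
Solving J·Δ = −F gives Δ = (2.378, 0.201).
Then the next iterate is (p, q)₁ = (-0.622, -1.799).

(-0.622, -1.799)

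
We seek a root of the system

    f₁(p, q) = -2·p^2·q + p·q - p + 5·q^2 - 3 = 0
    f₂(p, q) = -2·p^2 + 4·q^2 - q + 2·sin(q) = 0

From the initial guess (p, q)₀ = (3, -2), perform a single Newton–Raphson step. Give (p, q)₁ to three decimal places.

(1.932, -1.383)

At (3, -2): F = (44.000, -1.81859).
Jacobian J = [[-4·p·q + q - 1, -2·p^2 + p + 10·q], [-4·p, 8·q + 2·cos(q) - 1]].
At the point, J = [[21.000, -35.000], [-12.000, -17.83229]] (det J = -794.47817).
Solving J·Δ = −F gives Δ = (-1.068, 0.617).
Then the next iterate is (p, q)₁ = (1.932, -1.383).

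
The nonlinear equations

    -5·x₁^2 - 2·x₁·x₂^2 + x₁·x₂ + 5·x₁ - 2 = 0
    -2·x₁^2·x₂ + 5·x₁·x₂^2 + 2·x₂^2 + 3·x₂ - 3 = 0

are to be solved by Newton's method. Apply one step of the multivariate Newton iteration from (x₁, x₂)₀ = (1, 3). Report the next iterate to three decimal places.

(0.924, 1.594)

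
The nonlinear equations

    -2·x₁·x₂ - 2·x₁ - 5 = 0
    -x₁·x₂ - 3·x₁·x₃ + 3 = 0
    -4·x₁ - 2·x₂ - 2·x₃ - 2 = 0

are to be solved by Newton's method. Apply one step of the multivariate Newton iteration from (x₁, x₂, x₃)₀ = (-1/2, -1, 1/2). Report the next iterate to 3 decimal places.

At (-1/2, -1, 1/2): F = (-5.000, 3.250, 1.000).
Jacobian J = [[-2·x₂ - 2, -2·x₁, 0], [-x₂ - 3·x₃, -x₁, -3·x₁], [-4, -2, -2]].
At the point, J = [[0.000, 1.000, 0.000], [-0.500, 0.500, 1.500], [-4.000, -2.000, -2.000]] (det J = -7.000).
Solving J·Δ = −F gives Δ = (-0.286, 5.000, -3.929).
Then the next iterate is (x₁, x₂, x₃)₁ = (-0.786, 4.000, -3.429).

(-0.786, 4.000, -3.429)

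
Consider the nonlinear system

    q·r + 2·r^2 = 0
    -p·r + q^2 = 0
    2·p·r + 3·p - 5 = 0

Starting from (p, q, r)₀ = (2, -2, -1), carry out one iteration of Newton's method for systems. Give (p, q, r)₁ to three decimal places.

(3.444, -0.333, -0.611)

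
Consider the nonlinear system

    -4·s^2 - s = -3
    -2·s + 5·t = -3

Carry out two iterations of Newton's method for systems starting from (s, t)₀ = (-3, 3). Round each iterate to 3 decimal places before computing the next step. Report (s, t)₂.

(-1.154, -1.062)

At (-3, 3): F = (-30.000, 24.000).
Jacobian J = [[-8·s - 1, 0], [-2, 5]].
At the point, J = [[23.000, 0.000], [-2.000, 5.000]] (det J = 115.000).
Solving J·Δ = −F gives Δ = (1.304, -4.278).
Then the next iterate is (s, t)₁ = (-1.696, -1.278).
Round to (-1.696, -1.278) and repeat: F = (-6.80966, 0.002), J = [[12.568, 0.000], [-2.000, 5.000]].
Δ = (0.542, 0.216), so (s, t)₂ = (-1.154, -1.062).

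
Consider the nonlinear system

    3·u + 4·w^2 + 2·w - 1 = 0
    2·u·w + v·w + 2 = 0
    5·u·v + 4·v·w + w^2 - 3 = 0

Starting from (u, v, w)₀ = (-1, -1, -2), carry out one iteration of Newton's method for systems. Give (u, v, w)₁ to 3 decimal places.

At (-1, -1, -2): F = (8.000, 8.000, 14.000).
Jacobian J = [[3, 0, 8·w + 2], [2·w, w, 2·u + v], [5·v, 5·u + 4·w, 4·v + 2·w]].
At the point, J = [[3.000, 0.000, -14.000], [-4.000, -2.000, -3.000], [-5.000, -13.000, -8.000]] (det J = -657.000).
Solving J·Δ = −F gives Δ = (1.339, 0.033, 0.858).
Then the next iterate is (u, v, w)₁ = (0.339, -0.967, -1.142).

(0.339, -0.967, -1.142)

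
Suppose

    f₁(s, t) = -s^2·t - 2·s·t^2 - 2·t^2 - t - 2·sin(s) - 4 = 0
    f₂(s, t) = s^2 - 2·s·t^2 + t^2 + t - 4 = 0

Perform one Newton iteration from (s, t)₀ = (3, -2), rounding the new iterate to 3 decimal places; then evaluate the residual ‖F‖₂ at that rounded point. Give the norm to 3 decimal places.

6.449

At (3, -2): F = (-16.28224, -17.000).
Jacobian J = [[-2·s·t - 2·t^2 - 2·cos(s), -s^2 - 4·s·t - 4·t - 1], [2·s - 2·t^2, -4·s·t + 2·t + 1]].
At the point, J = [[5.97998, 22.000], [-2.000, 21.000]] (det J = 169.57968).
Solving J·Δ = −F gives Δ = (-0.189, 0.792).
Then the next iterate is (s, t)₁ = (2.811, -1.208).
Re-evaluating at (2.811, -1.208): F = (-5.01844, -4.05100), so ‖F‖₂ = 6.449.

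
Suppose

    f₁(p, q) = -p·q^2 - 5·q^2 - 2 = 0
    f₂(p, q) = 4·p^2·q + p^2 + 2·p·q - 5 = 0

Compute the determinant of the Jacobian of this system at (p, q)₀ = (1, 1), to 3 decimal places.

J = [[-q^2, -2·p·q - 10·q], [8·p·q + 2·p + 2·q, 4·p^2 + 2·p]].
At the point, J = [[-1.000, -12.000], [12.000, 6.000]].
det J = 138.000.

138.000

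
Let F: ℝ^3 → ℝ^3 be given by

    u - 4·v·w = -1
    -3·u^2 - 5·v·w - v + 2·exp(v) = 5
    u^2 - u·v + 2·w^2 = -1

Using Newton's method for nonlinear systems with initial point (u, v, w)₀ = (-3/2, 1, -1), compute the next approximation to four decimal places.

At (-3/2, 1, -1): F = (3.5000, -2.313436, 6.7500).
Jacobian J = [[1, -4·w, -4·v], [-6·u, -5·w + 2·exp(v) - 1, -5·v], [2·u - v, -u, 4·w]].
At the point, J = [[1.0000, 4.0000, -4.0000], [9.0000, 9.436564, -5.0000], [-4.0000, 1.5000, -4.0000]] (det J = -11.231273).
Solving J·Δ = −F gives Δ = (-0.8199, 2.9399, 3.6099).
Then the next iterate is (u, v, w)₁ = (-2.3199, 3.9399, 2.6099).

(-2.3199, 3.9399, 2.6099)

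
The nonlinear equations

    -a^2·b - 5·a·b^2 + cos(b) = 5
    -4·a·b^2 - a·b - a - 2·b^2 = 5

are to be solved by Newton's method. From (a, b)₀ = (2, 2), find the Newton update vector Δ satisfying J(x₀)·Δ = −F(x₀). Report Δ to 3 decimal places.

(0.145, -1.280)

At (2, 2): F = (-53.41615, -51.000).
Jacobian J = [[-2·a·b - 5·b^2, -a^2 - 10·a·b - sin(b)], [-4·b^2 - b - 1, -8·a·b - a - 4·b]].
At the point, J = [[-28.000, -44.90930], [-19.000, -42.000]] (det J = 322.72335).
Solving J·Δ = −F gives Δ = (0.145, -1.280).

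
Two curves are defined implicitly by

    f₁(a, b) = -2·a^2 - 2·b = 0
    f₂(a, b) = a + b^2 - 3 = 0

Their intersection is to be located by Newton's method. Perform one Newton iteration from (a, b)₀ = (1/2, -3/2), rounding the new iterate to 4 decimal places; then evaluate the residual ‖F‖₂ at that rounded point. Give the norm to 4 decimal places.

At (1/2, -3/2): F = (2.5000, -0.2500).
Jacobian J = [[-4·a, -2], [1, 2·b]].
At the point, J = [[-2.0000, -2.0000], [1.0000, -3.0000]] (det J = 8.0000).
Solving J·Δ = −F gives Δ = (1.0000, 0.2500).
Then the next iterate is (a, b)₁ = (1.5000, -1.2500).
Re-evaluating at (1.5000, -1.2500): F = (-2.0000, 0.0625), so ‖F‖₂ = 2.0010.

2.0010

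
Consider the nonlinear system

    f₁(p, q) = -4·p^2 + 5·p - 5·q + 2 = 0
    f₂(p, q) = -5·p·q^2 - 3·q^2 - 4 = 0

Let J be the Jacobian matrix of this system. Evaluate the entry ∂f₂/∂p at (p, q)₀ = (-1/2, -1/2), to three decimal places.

∂f₂/∂p = -5·q^2.
At (-1/2, -1/2) this is -1.250.

-1.250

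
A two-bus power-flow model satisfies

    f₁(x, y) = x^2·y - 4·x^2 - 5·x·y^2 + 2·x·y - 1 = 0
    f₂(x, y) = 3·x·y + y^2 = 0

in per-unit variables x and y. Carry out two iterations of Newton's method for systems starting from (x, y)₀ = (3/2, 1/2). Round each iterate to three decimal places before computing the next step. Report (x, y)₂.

(0.154, 0.192)

At (3/2, 1/2): F = (-9.250, 2.500).
Jacobian J = [[2·x·y - 8·x - 5·y^2 + 2·y, x^2 - 10·x·y + 2·x], [3·y, 3·x + 2·y]].
At the point, J = [[-10.750, -2.250], [1.500, 5.500]] (det J = -55.750).
Solving J·Δ = −F gives Δ = (-0.812, -0.233).
Then the next iterate is (x, y)₁ = (0.688, 0.267).
Round to (0.688, 0.267) and repeat: F = (-2.64484, 0.62238), J = [[-4.95905, 0.01238], [0.801, 2.598]].
Δ = (-0.534, -0.075), so (x, y)₂ = (0.154, 0.192).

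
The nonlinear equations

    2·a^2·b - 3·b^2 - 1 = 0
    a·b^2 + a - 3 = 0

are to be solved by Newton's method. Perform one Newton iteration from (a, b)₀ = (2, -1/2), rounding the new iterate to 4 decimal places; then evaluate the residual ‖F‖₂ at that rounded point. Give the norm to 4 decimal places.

At (2, -1/2): F = (-5.7500, -0.5000).
Jacobian J = [[4·a·b, 2·a^2 - 6·b], [b^2 + 1, 2·a·b]].
At the point, J = [[-4.0000, 11.0000], [1.2500, -2.0000]] (det J = -5.7500).
Solving J·Δ = −F gives Δ = (2.9565, 1.5978).
Then the next iterate is (a, b)₁ = (4.9565, 1.0978).
Re-evaluating at (4.9565, 1.0978): F = (49.323574, 7.929900), so ‖F‖₂ = 49.9570.

49.9570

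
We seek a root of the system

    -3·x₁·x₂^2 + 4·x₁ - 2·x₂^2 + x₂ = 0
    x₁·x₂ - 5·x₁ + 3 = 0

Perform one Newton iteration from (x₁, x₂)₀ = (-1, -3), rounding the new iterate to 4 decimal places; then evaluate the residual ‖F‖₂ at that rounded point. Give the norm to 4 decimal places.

2406.1525

At (-1, -3): F = (2.0000, 11.0000).
Jacobian J = [[-3·x₂^2 + 4, -6·x₁·x₂ - 4·x₂ + 1], [x₂ - 5, x₁]].
At the point, J = [[-23.0000, -5.0000], [-8.0000, -1.0000]] (det J = -17.0000).
Solving J·Δ = −F gives Δ = (3.1176, -13.9412).
Then the next iterate is (x₁, x₂)₁ = (2.1176, -16.9412).
Re-evaluating at (2.1176, -16.9412): F = (-2405.759962, -43.462685), so ‖F‖₂ = 2406.1525.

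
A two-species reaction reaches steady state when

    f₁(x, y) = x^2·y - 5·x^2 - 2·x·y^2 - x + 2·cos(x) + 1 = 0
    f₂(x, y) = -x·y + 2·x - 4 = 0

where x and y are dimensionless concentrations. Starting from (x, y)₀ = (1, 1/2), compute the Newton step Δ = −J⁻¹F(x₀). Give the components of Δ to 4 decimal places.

(-0.1037, -2.6556)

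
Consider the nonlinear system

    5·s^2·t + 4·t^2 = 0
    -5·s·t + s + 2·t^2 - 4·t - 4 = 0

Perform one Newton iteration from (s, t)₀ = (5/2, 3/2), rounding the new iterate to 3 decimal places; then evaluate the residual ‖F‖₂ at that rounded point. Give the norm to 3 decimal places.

At (5/2, 3/2): F = (55.875, -21.750).
Jacobian J = [[10·s·t, 5·s^2 + 8·t], [-5·t + 1, -5·s + 4·t - 4]].
At the point, J = [[37.500, 43.250], [-6.500, -10.500]] (det J = -112.625).
Solving J·Δ = −F gives Δ = (3.143, -4.017).
Then the next iterate is (s, t)₁ = (5.643, -2.517).
Re-evaluating at (5.643, -2.517): F = (-375.40865, 95.39873), so ‖F‖₂ = 387.340.

387.340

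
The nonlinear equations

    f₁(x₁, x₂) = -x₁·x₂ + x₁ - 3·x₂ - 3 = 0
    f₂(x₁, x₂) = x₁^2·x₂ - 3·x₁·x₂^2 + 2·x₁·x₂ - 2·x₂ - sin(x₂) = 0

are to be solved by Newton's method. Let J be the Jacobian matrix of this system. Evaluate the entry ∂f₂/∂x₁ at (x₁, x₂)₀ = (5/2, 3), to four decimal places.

-6.0000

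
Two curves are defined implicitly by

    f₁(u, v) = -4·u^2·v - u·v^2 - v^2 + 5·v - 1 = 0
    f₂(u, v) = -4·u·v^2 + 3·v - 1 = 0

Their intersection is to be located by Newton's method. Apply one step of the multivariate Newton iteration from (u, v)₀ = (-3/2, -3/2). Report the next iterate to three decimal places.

At (-3/2, -3/2): F = (6.125, 8.000).
Jacobian J = [[-8·u·v - v^2, -4·u^2 - 2·u·v - 2·v + 5], [-4·v^2, -8·u·v + 3]].
At the point, J = [[-20.250, -5.500], [-9.000, -15.000]] (det J = 254.250).
Solving J·Δ = −F gives Δ = (0.188, 0.420).
Then the next iterate is (u, v)₁ = (-1.312, -1.080).

(-1.312, -1.080)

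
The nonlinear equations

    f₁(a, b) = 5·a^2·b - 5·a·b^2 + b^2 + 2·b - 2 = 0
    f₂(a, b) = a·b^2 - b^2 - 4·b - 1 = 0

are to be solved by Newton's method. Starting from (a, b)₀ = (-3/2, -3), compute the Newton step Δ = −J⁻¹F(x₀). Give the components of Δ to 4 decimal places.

At (-3/2, -3): F = (34.7500, -11.5000).
Jacobian J = [[10·a·b - 5·b^2, 5·a^2 - 10·a·b + 2·b + 2], [b^2, 2·a·b - 2·b - 4]].
At the point, J = [[0.0000, -37.7500], [9.0000, 11.0000]] (det J = 339.7500).
Solving J·Δ = −F gives Δ = (0.1527, 0.9205).

(0.1527, 0.9205)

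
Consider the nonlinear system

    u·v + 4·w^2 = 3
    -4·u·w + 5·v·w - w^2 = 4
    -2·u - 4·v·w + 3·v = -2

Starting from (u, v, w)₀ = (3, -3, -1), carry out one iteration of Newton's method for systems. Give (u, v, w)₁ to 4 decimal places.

At (3, -3, -1): F = (-8.0000, 22.0000, -25.0000).
Jacobian J = [[v, u, 8·w], [-4·w, 5·w, -4·u + 5·v - 2·w], [-2, -4·w + 3, -4·v]].
At the point, J = [[-3.0000, 3.0000, -8.0000], [4.0000, -5.0000, -25.0000], [-2.0000, 7.0000, 12.0000]] (det J = -483.0000).
Solving J·Δ = −F gives Δ = (-0.1429, 3.1366, 0.2298).
Then the next iterate is (u, v, w)₁ = (2.8571, 0.1366, -0.7702).

(2.8571, 0.1366, -0.7702)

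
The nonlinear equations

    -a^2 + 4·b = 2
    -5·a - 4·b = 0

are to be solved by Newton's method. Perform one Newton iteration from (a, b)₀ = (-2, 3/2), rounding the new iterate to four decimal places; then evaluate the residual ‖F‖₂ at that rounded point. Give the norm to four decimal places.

At (-2, 3/2): F = (0.0000, 4.0000).
Jacobian J = [[-2·a, 4], [-5, -4]].
At the point, J = [[4.0000, 4.0000], [-5.0000, -4.0000]] (det J = 4.0000).
Solving J·Δ = −F gives Δ = (4.0000, -4.0000).
Then the next iterate is (a, b)₁ = (2.0000, -2.5000).
Re-evaluating at (2.0000, -2.5000): F = (-16.0000, 0.0000), so ‖F‖₂ = 16.0000.

16.0000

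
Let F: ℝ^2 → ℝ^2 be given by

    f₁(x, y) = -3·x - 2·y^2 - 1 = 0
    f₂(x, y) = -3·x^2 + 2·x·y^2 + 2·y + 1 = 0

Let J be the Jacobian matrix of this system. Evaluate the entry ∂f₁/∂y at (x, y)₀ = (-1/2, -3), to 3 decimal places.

12.000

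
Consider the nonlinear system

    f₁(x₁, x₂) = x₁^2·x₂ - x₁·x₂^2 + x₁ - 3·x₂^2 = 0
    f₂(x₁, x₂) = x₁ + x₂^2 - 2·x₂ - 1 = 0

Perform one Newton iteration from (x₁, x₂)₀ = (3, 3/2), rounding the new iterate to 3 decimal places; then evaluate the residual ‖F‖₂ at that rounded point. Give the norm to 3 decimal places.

1.005

At (3, 3/2): F = (3.000, 1.250).
Jacobian J = [[2·x₁·x₂ - x₂^2 + 1, x₁^2 - 2·x₁·x₂ - 6·x₂], [1, 2·x₂ - 2]].
At the point, J = [[7.750, -9.000], [1.000, 1.000]] (det J = 16.750).
Solving J·Δ = −F gives Δ = (-0.851, -0.399).
Then the next iterate is (x₁, x₂)₁ = (2.149, 1.101).
Re-evaluating at (2.149, 1.101): F = (0.99202, 0.15920), so ‖F‖₂ = 1.005.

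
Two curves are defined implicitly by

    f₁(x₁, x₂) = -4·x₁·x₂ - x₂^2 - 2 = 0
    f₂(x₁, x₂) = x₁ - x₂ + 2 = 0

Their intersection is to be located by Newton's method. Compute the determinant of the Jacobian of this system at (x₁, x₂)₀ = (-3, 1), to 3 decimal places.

J = [[-4·x₂, -4·x₁ - 2·x₂], [1, -1]].
At the point, J = [[-4.000, 10.000], [1.000, -1.000]].
det J = -6.000.

-6.000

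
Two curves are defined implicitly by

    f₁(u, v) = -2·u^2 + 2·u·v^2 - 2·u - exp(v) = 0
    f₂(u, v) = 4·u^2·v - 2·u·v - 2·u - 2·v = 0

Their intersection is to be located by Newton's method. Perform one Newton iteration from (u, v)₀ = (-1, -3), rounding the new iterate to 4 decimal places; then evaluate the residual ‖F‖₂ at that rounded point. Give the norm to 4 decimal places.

At (-1, -3): F = (-18.049787, -10.0000).
Jacobian J = [[-4·u + 2·v^2 - 2, 4·u·v - exp(v)], [8·u·v - 2·v - 2, 4·u^2 - 2·u - 2]].
At the point, J = [[20.0000, 11.950213], [28.0000, 4.0000]] (det J = -254.605962).
Solving J·Δ = −F gives Δ = (0.1858, 1.1995).
Then the next iterate is (u, v)₁ = (-0.8142, -1.8005).
Re-evaluating at (-0.8142, -1.8005): F = (-5.141607, -2.476896), so ‖F‖₂ = 5.7071.

5.7071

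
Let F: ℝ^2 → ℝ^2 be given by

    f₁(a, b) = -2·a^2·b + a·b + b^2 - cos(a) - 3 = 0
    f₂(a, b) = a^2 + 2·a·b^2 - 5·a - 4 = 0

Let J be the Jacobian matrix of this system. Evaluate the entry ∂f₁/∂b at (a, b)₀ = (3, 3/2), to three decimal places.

-12.000

∂f₁/∂b = -2·a^2 + a + 2·b.
At (3, 3/2) this is -12.000.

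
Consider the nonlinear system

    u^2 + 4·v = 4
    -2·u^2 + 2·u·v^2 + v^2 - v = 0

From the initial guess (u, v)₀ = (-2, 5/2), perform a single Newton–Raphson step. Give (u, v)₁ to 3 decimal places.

(-4.389, -2.389)

At (-2, 5/2): F = (10.000, -29.250).
Jacobian J = [[2·u, 4], [-4·u + 2·v^2, 4·u·v + 2·v - 1]].
At the point, J = [[-4.000, 4.000], [20.500, -16.000]] (det J = -18.000).
Solving J·Δ = −F gives Δ = (-2.389, -4.889).
Then the next iterate is (u, v)₁ = (-4.389, -2.389).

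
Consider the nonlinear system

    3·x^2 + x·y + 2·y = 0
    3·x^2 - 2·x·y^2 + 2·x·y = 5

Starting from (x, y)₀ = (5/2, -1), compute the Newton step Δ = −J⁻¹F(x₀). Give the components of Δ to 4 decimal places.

At (5/2, -1): F = (14.2500, 3.7500).
Jacobian J = [[6·x + y, x + 2], [6·x - 2·y^2 + 2·y, -4·x·y + 2·x]].
At the point, J = [[14.0000, 4.5000], [11.0000, 15.0000]] (det J = 160.5000).
Solving J·Δ = −F gives Δ = (-1.2266, 0.6495).

(-1.2266, 0.6495)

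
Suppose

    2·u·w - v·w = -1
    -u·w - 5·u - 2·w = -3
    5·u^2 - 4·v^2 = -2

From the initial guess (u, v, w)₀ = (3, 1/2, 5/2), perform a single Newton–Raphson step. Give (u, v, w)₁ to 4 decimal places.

(1.1386, -1.9602, 0.3920)

At (3, 1/2, 5/2): F = (14.7500, -24.5000, 46.0000).
Jacobian J = [[2·w, -w, 2·u - v], [-w - 5, 0, -u - 2], [10·u, -8·v, 0]].
At the point, J = [[5.0000, -2.5000, 5.5000], [-7.5000, 0.0000, -5.0000], [30.0000, -4.0000, 0.0000]] (det J = 440.0000).
Solving J·Δ = −F gives Δ = (-1.8614, -2.4602, -2.1080).
Then the next iterate is (u, v, w)₁ = (1.1386, -1.9602, 0.3920).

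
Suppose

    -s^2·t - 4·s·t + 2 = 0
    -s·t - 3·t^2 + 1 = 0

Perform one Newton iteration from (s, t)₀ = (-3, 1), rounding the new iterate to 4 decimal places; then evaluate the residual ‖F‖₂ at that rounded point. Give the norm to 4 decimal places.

At (-3, 1): F = (5.0000, 1.0000).
Jacobian J = [[-2·s·t - 4·t, -s^2 - 4·s], [-t, -s - 6·t]].
At the point, J = [[2.0000, 3.0000], [-1.0000, -3.0000]] (det J = -3.0000).
Solving J·Δ = −F gives Δ = (-6.0000, 2.3333).
Then the next iterate is (s, t)₁ = (-9.0000, 3.3333).
Re-evaluating at (-9.0000, 3.3333): F = (-147.9985, -2.332967), so ‖F‖₂ = 148.0169.

148.0169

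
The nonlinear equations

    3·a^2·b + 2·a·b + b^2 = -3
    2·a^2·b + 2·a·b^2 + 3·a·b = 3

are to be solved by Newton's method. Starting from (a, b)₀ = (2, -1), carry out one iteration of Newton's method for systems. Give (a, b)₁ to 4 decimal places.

(-0.6190, -2.7619)

At (2, -1): F = (-12.0000, -13.0000).
Jacobian J = [[6·a·b + 2·b, 3·a^2 + 2·a + 2·b], [4·a·b + 2·b^2 + 3·b, 2·a^2 + 4·a·b + 3·a]].
At the point, J = [[-14.0000, 14.0000], [-9.0000, 6.0000]] (det J = 42.0000).
Solving J·Δ = −F gives Δ = (-2.6190, -1.7619).
Then the next iterate is (a, b)₁ = (-0.6190, -2.7619).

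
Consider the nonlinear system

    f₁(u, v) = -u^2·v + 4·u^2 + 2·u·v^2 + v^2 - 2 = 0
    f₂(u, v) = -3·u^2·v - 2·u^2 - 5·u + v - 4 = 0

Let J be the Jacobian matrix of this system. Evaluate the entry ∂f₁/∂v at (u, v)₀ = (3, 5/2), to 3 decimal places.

26.000

∂f₁/∂v = -u^2 + 4·u·v + 2·v.
At (3, 5/2) this is 26.000.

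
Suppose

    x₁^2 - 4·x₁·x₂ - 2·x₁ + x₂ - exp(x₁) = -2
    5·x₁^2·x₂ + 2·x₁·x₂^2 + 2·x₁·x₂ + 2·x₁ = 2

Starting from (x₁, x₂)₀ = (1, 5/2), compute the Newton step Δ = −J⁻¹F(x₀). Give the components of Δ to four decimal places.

(-0.8066, 0.3466)

At (1, 5/2): F = (-9.218282, 30.0000).
Jacobian J = [[2·x₁ - 4·x₂ - exp(x₁) - 2, -4·x₁ + 1], [10·x₁·x₂ + 2·x₂^2 + 2·x₂ + 2, 5·x₁^2 + 4·x₁·x₂ + 2·x₁]].
At the point, J = [[-12.718282, -3.0000], [44.5000, 17.0000]] (det J = -82.710791).
Solving J·Δ = −F gives Δ = (-0.8066, 0.3466).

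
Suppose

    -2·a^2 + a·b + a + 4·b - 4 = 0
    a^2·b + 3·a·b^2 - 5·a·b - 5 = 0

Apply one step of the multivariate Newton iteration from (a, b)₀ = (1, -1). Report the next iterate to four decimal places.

At (1, -1): F = (-10.0000, 2.0000).
Jacobian J = [[-4·a + b + 1, a + 4], [2·a·b + 3·b^2 - 5·b, a^2 + 6·a·b - 5·a]].
At the point, J = [[-4.0000, 5.0000], [6.0000, -10.0000]] (det J = 10.0000).
Solving J·Δ = −F gives Δ = (-9.0000, -5.2000).
Then the next iterate is (a, b)₁ = (-8.0000, -6.2000).

(-8.0000, -6.2000)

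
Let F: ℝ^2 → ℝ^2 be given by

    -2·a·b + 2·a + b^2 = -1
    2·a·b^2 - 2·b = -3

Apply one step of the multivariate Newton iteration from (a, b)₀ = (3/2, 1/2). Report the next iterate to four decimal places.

At (3/2, 1/2): F = (2.7500, 2.7500).
Jacobian J = [[-2·b + 2, -2·a + 2·b], [2·b^2, 4·a·b - 2]].
At the point, J = [[1.0000, -2.0000], [0.5000, 1.0000]] (det J = 2.0000).
Solving J·Δ = −F gives Δ = (-4.1250, -0.6875).
Then the next iterate is (a, b)₁ = (-2.6250, -0.1875).

(-2.6250, -0.1875)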